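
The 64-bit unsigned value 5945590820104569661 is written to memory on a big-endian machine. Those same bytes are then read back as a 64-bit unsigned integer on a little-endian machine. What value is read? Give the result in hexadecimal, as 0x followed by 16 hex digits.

0x3D03288C59FB8252

5945590820104569661 in 64-bit hexadecimal is 0x5282FB598C28033D.
Stored big-endian, the bytes at ascending addresses are 52 82 FB 59 8C 28 03 3D.
Read back as little-endian, the first byte is least significant, giving 0x3D03288C59FB8252.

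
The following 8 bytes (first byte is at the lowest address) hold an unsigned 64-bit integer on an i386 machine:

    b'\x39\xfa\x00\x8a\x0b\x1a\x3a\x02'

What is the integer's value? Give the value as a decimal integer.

160469373587356217

In little-endian order the low byte comes first in memory.
Reassemble most-significant byte first: 02 3A 1A 0B 8A 00 FA 39 → 0x023A1A0B8A00FA39.
0x023A1A0B8A00FA39 = 160469373587356217.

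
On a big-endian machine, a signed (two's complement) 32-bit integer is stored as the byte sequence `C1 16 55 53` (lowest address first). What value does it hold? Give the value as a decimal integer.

-1055500973

Big-endian stores the most-significant byte at the lowest address.
The bytes are already most-significant first: 0xC1165553.
Top bit is set, so as a signed 32-bit value this is 0xC1165553 − 2^32 = -1055500973.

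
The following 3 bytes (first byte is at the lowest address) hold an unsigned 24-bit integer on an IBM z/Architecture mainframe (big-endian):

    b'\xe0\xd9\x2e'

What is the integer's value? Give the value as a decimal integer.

Big-endian: lowest address holds the most-significant byte.
The bytes are already most-significant first: 0xE0D92E.
0xE0D92E = 14735662.

14735662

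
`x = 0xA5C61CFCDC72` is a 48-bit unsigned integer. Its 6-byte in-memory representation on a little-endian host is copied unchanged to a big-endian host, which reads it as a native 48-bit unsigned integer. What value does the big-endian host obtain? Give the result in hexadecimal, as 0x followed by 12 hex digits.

0x72DCFC1CC6A5

Stored little-endian, the bytes at ascending addresses are 72 DC FC 1C C6 A5.
Read back as big-endian, the last byte is least significant, giving 0x72DCFC1CC6A5.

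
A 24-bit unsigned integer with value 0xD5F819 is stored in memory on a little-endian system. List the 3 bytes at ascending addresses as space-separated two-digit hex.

Split into bytes (most-significant first): D5 F8 19.
In little-endian order the low byte comes first in memory.
So at ascending addresses the bytes are 19 F8 D5.

19 F8 D5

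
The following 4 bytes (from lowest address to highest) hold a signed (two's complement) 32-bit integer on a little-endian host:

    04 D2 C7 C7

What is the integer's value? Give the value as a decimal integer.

In little-endian order the low byte comes first in memory.
Reassemble most-significant byte first: C7 C7 D2 04 → 0xC7C7D204.
Top bit is set, so as a signed 32-bit value this is 0xC7C7D204 − 2^32 = -943205884.

-943205884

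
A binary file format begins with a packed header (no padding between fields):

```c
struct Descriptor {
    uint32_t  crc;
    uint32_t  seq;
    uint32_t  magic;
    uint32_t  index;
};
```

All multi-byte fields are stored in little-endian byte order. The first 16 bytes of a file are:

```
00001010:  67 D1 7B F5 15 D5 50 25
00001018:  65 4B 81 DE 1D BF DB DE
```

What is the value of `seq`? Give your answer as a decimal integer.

626054421

`seq` follows `crc` (4 bytes), so it starts at byte offset 4 and occupies 4 bytes.
Bytes at offsets 4..7: 15 D5 50 25.
In little-endian order the low byte comes first in memory.
Reassemble most-significant byte first: 25 50 D5 15 → 0x2550D515.
0x2550D515 = 626054421.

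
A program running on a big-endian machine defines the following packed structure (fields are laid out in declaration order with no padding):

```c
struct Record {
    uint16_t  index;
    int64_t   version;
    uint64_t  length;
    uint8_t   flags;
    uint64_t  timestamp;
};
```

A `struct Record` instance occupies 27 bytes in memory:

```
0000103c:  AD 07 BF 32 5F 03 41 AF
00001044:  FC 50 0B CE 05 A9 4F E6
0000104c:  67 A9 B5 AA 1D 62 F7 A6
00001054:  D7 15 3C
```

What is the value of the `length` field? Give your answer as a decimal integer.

`length` follows `index` (2 B), `version` (8 B), so it starts at offset 2 + 8 = 10 and occupies 8 bytes.
Bytes at offsets 10..17: 0B CE 05 A9 4F E6 67 A9.
Big-endian stores the most-significant byte at the lowest address.
The bytes are already most-significant first: 0x0BCE05A94FE667A9.
0x0BCE05A94FE667A9 = 850623604367714217.

850623604367714217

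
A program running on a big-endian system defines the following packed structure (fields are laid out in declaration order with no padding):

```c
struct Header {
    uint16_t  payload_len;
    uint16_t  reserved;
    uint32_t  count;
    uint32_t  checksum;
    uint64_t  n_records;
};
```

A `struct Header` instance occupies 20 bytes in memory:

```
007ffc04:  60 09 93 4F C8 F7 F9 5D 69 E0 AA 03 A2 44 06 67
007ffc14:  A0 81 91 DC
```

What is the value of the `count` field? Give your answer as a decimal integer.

3371694429

`count` follows `payload_len` (2 B), `reserved` (2 B), so it starts at offset 2 + 2 = 4 and occupies 4 bytes.
Bytes at offsets 4..7: C8 F7 F9 5D.
In big-endian order the high byte comes first in memory.
The bytes are already most-significant first: 0xC8F7F95D.
0xC8F7F95D = 3371694429.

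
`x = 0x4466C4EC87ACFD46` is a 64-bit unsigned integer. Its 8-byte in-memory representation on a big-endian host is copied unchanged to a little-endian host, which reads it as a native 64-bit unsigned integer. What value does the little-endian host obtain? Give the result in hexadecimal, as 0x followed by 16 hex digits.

0x46FDAC87ECC46644

Stored big-endian, the bytes at ascending addresses are 44 66 C4 EC 87 AC FD 46.
Read back as little-endian, the first byte is least significant, giving 0x46FDAC87ECC46644.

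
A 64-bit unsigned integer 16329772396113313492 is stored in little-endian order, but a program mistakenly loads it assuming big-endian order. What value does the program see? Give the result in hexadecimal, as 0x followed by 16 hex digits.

16329772396113313492 in 64-bit hexadecimal is 0xE29F0179B5503ED4.
Stored little-endian, the bytes at ascending addresses are D4 3E 50 B5 79 01 9F E2.
Read back as big-endian, the last byte is least significant, giving 0xD43E50B579019FE2.

0xD43E50B579019FE2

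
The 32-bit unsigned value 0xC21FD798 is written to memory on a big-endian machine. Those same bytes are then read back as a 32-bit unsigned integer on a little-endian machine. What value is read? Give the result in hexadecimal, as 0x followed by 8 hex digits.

0x98D71FC2

Stored big-endian, the bytes at ascending addresses are C2 1F D7 98.
Read back as little-endian, the first byte is least significant, giving 0x98D71FC2.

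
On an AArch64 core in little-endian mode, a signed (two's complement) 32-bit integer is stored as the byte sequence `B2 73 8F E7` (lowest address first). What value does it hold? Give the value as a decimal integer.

Little-endian: lowest address holds the least-significant byte.
Reassemble most-significant byte first: E7 8F 73 B2 → 0xE78F73B2.
Top bit is set, so as a signed 32-bit value this is 0xE78F73B2 − 2^32 = -410029134.

-410029134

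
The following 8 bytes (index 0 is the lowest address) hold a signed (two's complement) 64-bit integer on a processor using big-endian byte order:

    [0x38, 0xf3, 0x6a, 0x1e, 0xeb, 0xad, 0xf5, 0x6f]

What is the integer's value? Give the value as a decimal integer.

In big-endian order the high byte comes first in memory.
The bytes are already most-significant first: 0x38F36A1EEBADF56F.
0x38F36A1EEBADF56F = 4103740366500263279.

4103740366500263279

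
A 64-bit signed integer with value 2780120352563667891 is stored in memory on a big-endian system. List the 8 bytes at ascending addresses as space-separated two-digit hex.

2780120352563667891 in hexadecimal, padded to 64 bits, is 0x2694F8BB1F6423B3.
Split into bytes (most-significant first): 26 94 F8 BB 1F 64 23 B3.
In big-endian order the high byte comes first in memory.
So the memory order matches the most-significant-first order: 26 94 F8 BB 1F 64 23 B3.

26 94 F8 BB 1F 64 23 B3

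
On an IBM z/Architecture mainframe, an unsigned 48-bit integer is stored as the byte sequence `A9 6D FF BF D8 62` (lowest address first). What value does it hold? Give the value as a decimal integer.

Big-endian: lowest address holds the most-significant byte.
The bytes are already most-significant first: 0xA96DFFBFD862.
0xA96DFFBFD862 = 186289907292258.

186289907292258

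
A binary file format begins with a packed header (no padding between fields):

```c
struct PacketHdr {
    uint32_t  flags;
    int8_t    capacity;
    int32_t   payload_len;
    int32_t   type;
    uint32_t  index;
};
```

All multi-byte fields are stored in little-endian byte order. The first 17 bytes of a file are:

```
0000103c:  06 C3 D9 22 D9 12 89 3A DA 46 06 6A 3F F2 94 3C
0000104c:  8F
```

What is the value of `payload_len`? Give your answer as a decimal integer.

`payload_len` follows `flags` (4 B), `capacity` (1 B), so it starts at offset 4 + 1 = 5 and occupies 4 bytes.
Bytes at offsets 5..8: 12 89 3A DA.
Little-endian stores the least-significant byte at the lowest address.
Reassemble most-significant byte first: DA 3A 89 12 → 0xDA3A8912.
Top bit is set, so as a signed 32-bit value this is 0xDA3A8912 − 2^32 = -633698030.

-633698030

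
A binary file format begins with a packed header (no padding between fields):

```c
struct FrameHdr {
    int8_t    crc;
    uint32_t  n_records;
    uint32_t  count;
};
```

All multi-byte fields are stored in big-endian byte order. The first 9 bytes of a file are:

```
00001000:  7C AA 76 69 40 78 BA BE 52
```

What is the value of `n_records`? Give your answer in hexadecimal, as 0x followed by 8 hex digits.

0xAA766940

`n_records` follows `crc` (1 byte), so it starts at byte offset 1 and occupies 4 bytes.
Bytes at offsets 1..4: AA 76 69 40.
Big-endian: lowest address holds the most-significant byte.
The bytes are already most-significant first: 0xAA766940.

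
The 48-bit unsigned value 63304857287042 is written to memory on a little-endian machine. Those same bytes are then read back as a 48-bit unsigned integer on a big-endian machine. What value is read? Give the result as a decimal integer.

144008228606777

63304857287042 in 48-bit hexadecimal is 0x39934F87F982.
Stored little-endian, the bytes at ascending addresses are 82 F9 87 4F 93 39.
Read back as big-endian, the last byte is least significant, giving 0x82F9874F9339.
0x82F9874F9339 = 144008228606777.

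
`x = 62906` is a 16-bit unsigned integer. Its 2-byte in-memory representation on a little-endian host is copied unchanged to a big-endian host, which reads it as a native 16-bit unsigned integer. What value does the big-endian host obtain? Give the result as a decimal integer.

62906 in 16-bit hexadecimal is 0xF5BA.
Stored little-endian, the bytes at ascending addresses are BA F5.
Read back as big-endian, the last byte is least significant, giving 0xBAF5.
0xBAF5 = 47861.

47861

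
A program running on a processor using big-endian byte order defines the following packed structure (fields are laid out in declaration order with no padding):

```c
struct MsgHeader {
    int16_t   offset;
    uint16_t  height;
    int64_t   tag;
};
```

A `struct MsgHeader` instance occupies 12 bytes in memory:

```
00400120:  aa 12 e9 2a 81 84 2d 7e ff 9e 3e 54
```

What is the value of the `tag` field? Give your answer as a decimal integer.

`tag` follows `offset` (2 B), `height` (2 B), so it starts at offset 2 + 2 = 4 and occupies 8 bytes.
Bytes at offsets 4..11: 81 84 2D 7E FF 9E 3E 54.
In big-endian order the high byte comes first in memory.
The bytes are already most-significant first: 0x81842D7EFF9E3E54.
Top bit is set, so as a signed 64-bit value this is 0x81842D7EFF9E3E54 − 2^64 = -9114109722413351340.

-9114109722413351340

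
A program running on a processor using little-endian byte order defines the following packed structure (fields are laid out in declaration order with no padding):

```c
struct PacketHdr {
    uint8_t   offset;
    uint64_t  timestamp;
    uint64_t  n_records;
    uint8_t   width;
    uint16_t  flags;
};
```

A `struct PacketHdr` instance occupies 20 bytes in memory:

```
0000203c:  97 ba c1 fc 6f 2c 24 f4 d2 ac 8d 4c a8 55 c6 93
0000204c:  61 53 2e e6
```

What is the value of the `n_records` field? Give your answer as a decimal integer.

`n_records` follows `offset` (1 B), `timestamp` (8 B), so it starts at offset 1 + 8 = 9 and occupies 8 bytes.
Bytes at offsets 9..16: AC 8D 4C A8 55 C6 93 61.
In little-endian order the low byte comes first in memory.
Reassemble most-significant byte first: 61 93 C6 55 A8 4C 8D AC → 0x6193C655A84C8DAC.
0x6193C655A84C8DAC = 7031181514453585324.

7031181514453585324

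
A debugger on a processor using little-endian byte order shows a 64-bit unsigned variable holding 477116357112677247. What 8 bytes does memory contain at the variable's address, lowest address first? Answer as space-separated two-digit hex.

477116357112677247 in hexadecimal, padded to 64 bits, is 0x069F0ECC863AC37F.
Split into bytes (most-significant first): 06 9F 0E CC 86 3A C3 7F.
In little-endian order the low byte comes first in memory.
So at ascending addresses the bytes are 7F C3 3A 86 CC 0E 9F 06.

7F C3 3A 86 CC 0E 9F 06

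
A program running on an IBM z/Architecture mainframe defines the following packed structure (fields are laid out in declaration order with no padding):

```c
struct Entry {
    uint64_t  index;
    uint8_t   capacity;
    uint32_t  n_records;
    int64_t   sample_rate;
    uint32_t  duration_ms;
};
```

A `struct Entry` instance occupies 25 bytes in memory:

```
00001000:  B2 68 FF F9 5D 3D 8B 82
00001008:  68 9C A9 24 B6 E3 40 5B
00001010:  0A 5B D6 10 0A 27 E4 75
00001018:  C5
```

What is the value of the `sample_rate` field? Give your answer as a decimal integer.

`sample_rate` follows `index` (8 B), `capacity` (1 B), `n_records` (4 B), so it starts at offset 8 + 1 + 4 = 13 and occupies 8 bytes.
Bytes at offsets 13..20: E3 40 5B 0A 5B D6 10 0A.
Big-endian stores the most-significant byte at the lowest address.
The bytes are already most-significant first: 0xE3405B0A5BD6100A.
Top bit is set, so as a signed 64-bit value this is 0xE3405B0A5BD6100A − 2^64 = -2071555728541872118.

-2071555728541872118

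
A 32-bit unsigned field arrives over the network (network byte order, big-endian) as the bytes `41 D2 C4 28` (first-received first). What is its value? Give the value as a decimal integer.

1104331816

In big-endian order the high byte comes first in memory.
The bytes are already most-significant first: 0x41D2C428.
0x41D2C428 = 1104331816.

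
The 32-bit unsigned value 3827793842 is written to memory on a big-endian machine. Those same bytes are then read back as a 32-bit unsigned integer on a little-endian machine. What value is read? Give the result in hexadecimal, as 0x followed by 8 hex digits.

0xB27F27E4

3827793842 in 32-bit hexadecimal is 0xE4277FB2.
Stored big-endian, the bytes at ascending addresses are E4 27 7F B2.
Read back as little-endian, the first byte is least significant, giving 0xB27F27E4.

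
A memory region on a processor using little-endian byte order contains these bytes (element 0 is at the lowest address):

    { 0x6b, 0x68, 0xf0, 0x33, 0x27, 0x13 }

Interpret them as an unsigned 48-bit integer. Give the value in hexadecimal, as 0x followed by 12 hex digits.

0x132733F0686B

Little-endian: lowest address holds the least-significant byte.
Reassemble most-significant byte first: 13 27 33 F0 68 6B → 0x132733F0686B.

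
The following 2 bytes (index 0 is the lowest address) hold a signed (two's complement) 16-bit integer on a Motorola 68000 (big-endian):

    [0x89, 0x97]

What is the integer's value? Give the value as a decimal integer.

Big-endian: lowest address holds the most-significant byte.
The bytes are already most-significant first: 0x8997.
Top bit is set, so as a signed 16-bit value this is 0x8997 − 2^16 = -30313.

-30313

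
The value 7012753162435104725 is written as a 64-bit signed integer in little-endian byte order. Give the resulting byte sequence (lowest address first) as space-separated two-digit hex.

D5 0F 71 98 D8 4D 52 61

7012753162435104725 in hexadecimal, padded to 64 bits, is 0x61524DD898710FD5.
Split into bytes (most-significant first): 61 52 4D D8 98 71 0F D5.
Little-endian stores the least-significant byte at the lowest address.
So at ascending addresses the bytes are D5 0F 71 98 D8 4D 52 61.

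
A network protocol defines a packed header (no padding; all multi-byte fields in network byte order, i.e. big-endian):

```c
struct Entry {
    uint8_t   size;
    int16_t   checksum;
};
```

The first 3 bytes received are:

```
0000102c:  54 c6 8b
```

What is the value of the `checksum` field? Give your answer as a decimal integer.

`checksum` follows `size` (1 byte), so it starts at byte offset 1 and occupies 2 bytes.
Bytes at offsets 1..2: C6 8B.
Big-endian stores the most-significant byte at the lowest address.
The bytes are already most-significant first: 0xC68B.
Top bit is set, so as a signed 16-bit value this is 0xC68B − 2^16 = -14709.

-14709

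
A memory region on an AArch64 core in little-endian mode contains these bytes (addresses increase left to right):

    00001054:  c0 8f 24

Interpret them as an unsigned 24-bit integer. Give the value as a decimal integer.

Little-endian: lowest address holds the least-significant byte.
Reassemble most-significant byte first: 24 8F C0 → 0x248FC0.
0x248FC0 = 2396096.

2396096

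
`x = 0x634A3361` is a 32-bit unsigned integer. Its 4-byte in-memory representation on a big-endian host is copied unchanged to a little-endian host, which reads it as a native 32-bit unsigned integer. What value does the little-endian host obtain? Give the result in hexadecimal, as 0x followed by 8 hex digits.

0x61334A63

Stored big-endian, the bytes at ascending addresses are 63 4A 33 61.
Read back as little-endian, the first byte is least significant, giving 0x61334A63.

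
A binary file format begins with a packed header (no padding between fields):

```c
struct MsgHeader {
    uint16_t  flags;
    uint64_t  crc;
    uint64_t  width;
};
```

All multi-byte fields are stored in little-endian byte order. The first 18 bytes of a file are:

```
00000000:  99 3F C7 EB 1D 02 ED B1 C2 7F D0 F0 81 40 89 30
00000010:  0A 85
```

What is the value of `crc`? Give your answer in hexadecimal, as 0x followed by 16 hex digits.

0x7FC2B1ED021DEBC7

`crc` follows `flags` (2 bytes), so it starts at byte offset 2 and occupies 8 bytes.
Bytes at offsets 2..9: C7 EB 1D 02 ED B1 C2 7F.
Little-endian: lowest address holds the least-significant byte.
Reassemble most-significant byte first: 7F C2 B1 ED 02 1D EB C7 → 0x7FC2B1ED021DEBC7.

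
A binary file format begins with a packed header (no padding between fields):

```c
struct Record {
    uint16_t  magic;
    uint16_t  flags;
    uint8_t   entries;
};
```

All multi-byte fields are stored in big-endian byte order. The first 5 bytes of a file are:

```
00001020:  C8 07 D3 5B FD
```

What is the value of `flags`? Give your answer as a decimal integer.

54107

`flags` follows `magic` (2 bytes), so it starts at byte offset 2 and occupies 2 bytes.
Bytes at offsets 2..3: D3 5B.
In big-endian order the high byte comes first in memory.
The bytes are already most-significant first: 0xD35B.
0xD35B = 54107.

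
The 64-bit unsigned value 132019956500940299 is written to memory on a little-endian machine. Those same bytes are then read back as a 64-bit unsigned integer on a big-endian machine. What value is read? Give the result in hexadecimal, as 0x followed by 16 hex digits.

0x0B4680727307D501

132019956500940299 in 64-bit hexadecimal is 0x01D507737280460B.
Stored little-endian, the bytes at ascending addresses are 0B 46 80 72 73 07 D5 01.
Read back as big-endian, the last byte is least significant, giving 0x0B4680727307D501.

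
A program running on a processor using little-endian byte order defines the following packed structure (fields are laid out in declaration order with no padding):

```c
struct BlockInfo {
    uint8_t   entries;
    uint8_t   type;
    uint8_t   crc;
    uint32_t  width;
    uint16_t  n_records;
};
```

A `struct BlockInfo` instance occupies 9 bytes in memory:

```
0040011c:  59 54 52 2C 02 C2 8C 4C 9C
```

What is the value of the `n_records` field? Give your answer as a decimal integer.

40012

`n_records` follows `entries` (1 B), `type` (1 B), `crc` (1 B), `width` (4 B), so it starts at offset 1 + 1 + 1 + 4 = 7 and occupies 2 bytes.
Bytes at offsets 7..8: 4C 9C.
Little-endian: lowest address holds the least-significant byte.
Reassemble most-significant byte first: 9C 4C → 0x9C4C.
0x9C4C = 40012.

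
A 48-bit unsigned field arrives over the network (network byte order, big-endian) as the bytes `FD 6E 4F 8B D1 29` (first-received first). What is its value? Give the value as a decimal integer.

Big-endian: lowest address holds the most-significant byte.
The bytes are already most-significant first: 0xFD6E4F8BD129.
0xFD6E4F8BD129 = 278650222793001.

278650222793001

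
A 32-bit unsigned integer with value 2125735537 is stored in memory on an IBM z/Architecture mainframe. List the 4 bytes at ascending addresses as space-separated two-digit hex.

7E B4 26 71

2125735537 in hexadecimal, padded to 32 bits, is 0x7EB42671.
Split into bytes (most-significant first): 7E B4 26 71.
Big-endian stores the most-significant byte at the lowest address.
So the memory order matches the most-significant-first order: 7E B4 26 71.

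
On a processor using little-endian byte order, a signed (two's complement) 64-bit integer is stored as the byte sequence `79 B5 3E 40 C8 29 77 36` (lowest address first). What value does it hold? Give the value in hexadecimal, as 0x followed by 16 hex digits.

0x367729C8403EB579

Little-endian stores the least-significant byte at the lowest address.
Reassemble most-significant byte first: 36 77 29 C8 40 3E B5 79 → 0x367729C8403EB579.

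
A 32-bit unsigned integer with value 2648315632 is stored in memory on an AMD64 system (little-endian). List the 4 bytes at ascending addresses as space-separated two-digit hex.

F0 16 DA 9D

2648315632 in hexadecimal, padded to 32 bits, is 0x9DDA16F0.
Split into bytes (most-significant first): 9D DA 16 F0.
Little-endian stores the least-significant byte at the lowest address.
So at ascending addresses the bytes are F0 16 DA 9D.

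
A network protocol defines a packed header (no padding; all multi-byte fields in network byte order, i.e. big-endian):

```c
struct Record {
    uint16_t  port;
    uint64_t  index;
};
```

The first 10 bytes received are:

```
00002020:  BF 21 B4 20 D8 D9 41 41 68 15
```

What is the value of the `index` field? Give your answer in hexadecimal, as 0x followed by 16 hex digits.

0xB420D8D941416815

`index` follows `port` (2 bytes), so it starts at byte offset 2 and occupies 8 bytes.
Bytes at offsets 2..9: B4 20 D8 D9 41 41 68 15.
In big-endian order the high byte comes first in memory.
The bytes are already most-significant first: 0xB420D8D941416815.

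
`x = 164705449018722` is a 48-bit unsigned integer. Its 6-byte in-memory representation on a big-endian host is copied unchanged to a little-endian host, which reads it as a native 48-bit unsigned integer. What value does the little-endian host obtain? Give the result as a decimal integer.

164705449018722 in 48-bit hexadecimal is 0x95CC79C80562.
Stored big-endian, the bytes at ascending addresses are 95 CC 79 C8 05 62.
Read back as little-endian, the first byte is least significant, giving 0x6205C879CC95.
0x6205C879CC95 = 107776977783957.

107776977783957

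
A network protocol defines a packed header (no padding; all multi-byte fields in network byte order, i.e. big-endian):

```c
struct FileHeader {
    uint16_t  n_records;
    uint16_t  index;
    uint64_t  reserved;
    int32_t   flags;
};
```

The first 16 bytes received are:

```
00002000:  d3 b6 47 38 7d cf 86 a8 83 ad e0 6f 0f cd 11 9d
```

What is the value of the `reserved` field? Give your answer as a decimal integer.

`reserved` follows `n_records` (2 B), `index` (2 B), so it starts at offset 2 + 2 = 4 and occupies 8 bytes.
Bytes at offsets 4..11: 7D CF 86 A8 83 AD E0 6F.
Big-endian: lowest address holds the most-significant byte.
The bytes are already most-significant first: 0x7DCF86A883ADE06F.
0x7DCF86A883ADE06F = 9065612633241935983.

9065612633241935983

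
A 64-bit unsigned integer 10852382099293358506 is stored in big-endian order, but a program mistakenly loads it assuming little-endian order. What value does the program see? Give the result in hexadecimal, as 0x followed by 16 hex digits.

0xAA49305B05689B96

10852382099293358506 in 64-bit hexadecimal is 0x969B68055B3049AA.
Stored big-endian, the bytes at ascending addresses are 96 9B 68 05 5B 30 49 AA.
Read back as little-endian, the first byte is least significant, giving 0xAA49305B05689B96.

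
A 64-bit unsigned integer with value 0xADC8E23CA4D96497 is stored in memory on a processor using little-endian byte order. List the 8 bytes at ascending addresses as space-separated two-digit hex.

Split into bytes (most-significant first): AD C8 E2 3C A4 D9 64 97.
Little-endian: lowest address holds the least-significant byte.
So at ascending addresses the bytes are 97 64 D9 A4 3C E2 C8 AD.

97 64 D9 A4 3C E2 C8 AD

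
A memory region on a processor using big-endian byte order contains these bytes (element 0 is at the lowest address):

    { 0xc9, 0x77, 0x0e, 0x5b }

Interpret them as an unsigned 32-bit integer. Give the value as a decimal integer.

In big-endian order the high byte comes first in memory.
The bytes are already most-significant first: 0xC9770E5B.
0xC9770E5B = 3380022875.

3380022875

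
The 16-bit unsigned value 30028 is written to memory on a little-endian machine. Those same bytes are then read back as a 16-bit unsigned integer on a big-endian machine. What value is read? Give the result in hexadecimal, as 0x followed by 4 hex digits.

30028 in 16-bit hexadecimal is 0x754C.
Stored little-endian, the bytes at ascending addresses are 4C 75.
Read back as big-endian, the last byte is least significant, giving 0x4C75.

0x4C75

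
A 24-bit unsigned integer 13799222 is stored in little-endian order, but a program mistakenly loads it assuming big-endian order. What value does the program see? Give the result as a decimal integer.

3575762

13799222 in 24-bit hexadecimal is 0xD28F36.
Stored little-endian, the bytes at ascending addresses are 36 8F D2.
Read back as big-endian, the last byte is least significant, giving 0x368FD2.
0x368FD2 = 3575762.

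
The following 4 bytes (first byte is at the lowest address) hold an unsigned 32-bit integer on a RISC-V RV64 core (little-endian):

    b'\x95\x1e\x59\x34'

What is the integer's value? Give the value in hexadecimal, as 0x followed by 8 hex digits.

0x34591E95

Little-endian stores the least-significant byte at the lowest address.
Reassemble most-significant byte first: 34 59 1E 95 → 0x34591E95.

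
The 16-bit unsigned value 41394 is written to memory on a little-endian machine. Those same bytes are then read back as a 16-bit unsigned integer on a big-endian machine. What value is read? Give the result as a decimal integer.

41394 in 16-bit hexadecimal is 0xA1B2.
Stored little-endian, the bytes at ascending addresses are B2 A1.
Read back as big-endian, the last byte is least significant, giving 0xB2A1.
0xB2A1 = 45729.

45729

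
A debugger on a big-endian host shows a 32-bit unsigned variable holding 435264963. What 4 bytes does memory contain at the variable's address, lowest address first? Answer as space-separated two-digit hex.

435264963 in hexadecimal, padded to 32 bits, is 0x19F19DC3.
Split into bytes (most-significant first): 19 F1 9D C3.
Big-endian: lowest address holds the most-significant byte.
So the memory order matches the most-significant-first order: 19 F1 9D C3.

19 F1 9D C3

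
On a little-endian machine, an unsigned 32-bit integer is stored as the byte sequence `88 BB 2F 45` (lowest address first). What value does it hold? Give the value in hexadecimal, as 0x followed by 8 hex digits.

Little-endian stores the least-significant byte at the lowest address.
Reassemble most-significant byte first: 45 2F BB 88 → 0x452FBB88.

0x452FBB88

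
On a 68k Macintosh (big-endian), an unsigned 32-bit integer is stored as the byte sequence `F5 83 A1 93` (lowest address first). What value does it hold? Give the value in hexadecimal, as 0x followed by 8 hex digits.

In big-endian order the high byte comes first in memory.
The bytes are already most-significant first: 0xF583A193.

0xF583A193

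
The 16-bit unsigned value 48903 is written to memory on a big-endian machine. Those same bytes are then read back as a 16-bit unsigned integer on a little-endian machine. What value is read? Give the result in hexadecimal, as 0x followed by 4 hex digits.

48903 in 16-bit hexadecimal is 0xBF07.
Stored big-endian, the bytes at ascending addresses are BF 07.
Read back as little-endian, the first byte is least significant, giving 0x07BF.

0x07BF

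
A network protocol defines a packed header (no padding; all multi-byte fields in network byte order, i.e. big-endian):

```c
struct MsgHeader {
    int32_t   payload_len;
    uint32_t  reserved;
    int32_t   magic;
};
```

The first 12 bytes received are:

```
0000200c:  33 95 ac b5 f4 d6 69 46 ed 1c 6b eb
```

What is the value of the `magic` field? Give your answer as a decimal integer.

-316904469

`magic` follows `payload_len` (4 B), `reserved` (4 B), so it starts at offset 4 + 4 = 8 and occupies 4 bytes.
Bytes at offsets 8..11: ED 1C 6B EB.
Big-endian stores the most-significant byte at the lowest address.
The bytes are already most-significant first: 0xED1C6BEB.
Top bit is set, so as a signed 32-bit value this is 0xED1C6BEB − 2^32 = -316904469.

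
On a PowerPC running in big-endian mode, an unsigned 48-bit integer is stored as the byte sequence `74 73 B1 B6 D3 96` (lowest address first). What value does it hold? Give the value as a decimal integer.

Big-endian: lowest address holds the most-significant byte.
The bytes are already most-significant first: 0x7473B1B6D396.
0x7473B1B6D396 = 128040251610006.

128040251610006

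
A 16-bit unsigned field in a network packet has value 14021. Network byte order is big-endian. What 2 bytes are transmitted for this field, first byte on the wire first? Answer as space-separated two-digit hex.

36 C5

14021 in hexadecimal, padded to 16 bits, is 0x36C5.
Split into bytes (most-significant first): 36 C5.
In big-endian order the high byte comes first in memory.
So the memory order matches the most-significant-first order: 36 C5.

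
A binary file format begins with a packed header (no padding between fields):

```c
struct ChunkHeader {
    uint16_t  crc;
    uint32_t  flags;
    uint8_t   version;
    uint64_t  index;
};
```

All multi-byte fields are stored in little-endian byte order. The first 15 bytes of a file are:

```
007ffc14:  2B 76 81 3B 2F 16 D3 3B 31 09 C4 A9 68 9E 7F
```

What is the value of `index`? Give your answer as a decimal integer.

`index` follows `crc` (2 B), `flags` (4 B), `version` (1 B), so it starts at offset 2 + 4 + 1 = 7 and occupies 8 bytes.
Bytes at offsets 7..14: 3B 31 09 C4 A9 68 9E 7F.
In little-endian order the low byte comes first in memory.
Reassemble most-significant byte first: 7F 9E 68 A9 C4 09 31 3B → 0x7F9E68A9C409313B.
0x7F9E68A9C409313B = 9195902567484830011.

9195902567484830011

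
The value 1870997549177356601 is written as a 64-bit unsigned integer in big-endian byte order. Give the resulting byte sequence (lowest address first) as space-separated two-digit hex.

19 F7 1E 5B A6 57 C1 39

1870997549177356601 in hexadecimal, padded to 64 bits, is 0x19F71E5BA657C139.
Split into bytes (most-significant first): 19 F7 1E 5B A6 57 C1 39.
Big-endian: lowest address holds the most-significant byte.
So the memory order matches the most-significant-first order: 19 F7 1E 5B A6 57 C1 39.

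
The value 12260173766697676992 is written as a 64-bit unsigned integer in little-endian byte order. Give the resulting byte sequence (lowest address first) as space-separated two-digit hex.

C0 F0 93 68 15 E3 24 AA

12260173766697676992 in hexadecimal, padded to 64 bits, is 0xAA24E3156893F0C0.
Split into bytes (most-significant first): AA 24 E3 15 68 93 F0 C0.
In little-endian order the low byte comes first in memory.
So at ascending addresses the bytes are C0 F0 93 68 15 E3 24 AA.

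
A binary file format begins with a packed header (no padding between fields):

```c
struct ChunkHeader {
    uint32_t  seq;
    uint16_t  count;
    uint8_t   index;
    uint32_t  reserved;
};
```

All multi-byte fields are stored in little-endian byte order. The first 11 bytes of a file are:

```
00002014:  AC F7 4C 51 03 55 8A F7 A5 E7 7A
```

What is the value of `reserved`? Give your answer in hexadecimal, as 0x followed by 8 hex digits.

`reserved` follows `seq` (4 B), `count` (2 B), `index` (1 B), so it starts at offset 4 + 2 + 1 = 7 and occupies 4 bytes.
Bytes at offsets 7..10: F7 A5 E7 7A.
Little-endian stores the least-significant byte at the lowest address.
Reassemble most-significant byte first: 7A E7 A5 F7 → 0x7AE7A5F7.

0x7AE7A5F7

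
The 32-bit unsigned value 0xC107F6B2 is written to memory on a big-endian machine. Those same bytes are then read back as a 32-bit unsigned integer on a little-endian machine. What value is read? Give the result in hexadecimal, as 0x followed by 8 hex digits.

Stored big-endian, the bytes at ascending addresses are C1 07 F6 B2.
Read back as little-endian, the first byte is least significant, giving 0xB2F607C1.

0xB2F607C1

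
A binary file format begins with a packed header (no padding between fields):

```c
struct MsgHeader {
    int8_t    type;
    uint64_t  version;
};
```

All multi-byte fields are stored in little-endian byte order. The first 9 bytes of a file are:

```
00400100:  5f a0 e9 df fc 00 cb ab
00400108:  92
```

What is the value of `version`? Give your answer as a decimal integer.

10568764155657972128

`version` follows `type` (1 byte), so it starts at byte offset 1 and occupies 8 bytes.
Bytes at offsets 1..8: A0 E9 DF FC 00 CB AB 92.
Little-endian: lowest address holds the least-significant byte.
Reassemble most-significant byte first: 92 AB CB 00 FC DF E9 A0 → 0x92ABCB00FCDFE9A0.
0x92ABCB00FCDFE9A0 = 10568764155657972128.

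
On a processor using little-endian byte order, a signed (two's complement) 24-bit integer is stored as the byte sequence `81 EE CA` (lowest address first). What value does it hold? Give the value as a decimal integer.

-3477887

Little-endian stores the least-significant byte at the lowest address.
Reassemble most-significant byte first: CA EE 81 → 0xCAEE81.
Top bit is set, so as a signed 24-bit value this is 0xCAEE81 − 2^24 = -3477887.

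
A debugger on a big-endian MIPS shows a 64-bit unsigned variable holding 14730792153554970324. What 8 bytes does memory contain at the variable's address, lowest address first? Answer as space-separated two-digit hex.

14730792153554970324 in hexadecimal, padded to 64 bits, is 0xCC6E496AA4C166D4.
Split into bytes (most-significant first): CC 6E 49 6A A4 C1 66 D4.
Big-endian stores the most-significant byte at the lowest address.
So the memory order matches the most-significant-first order: CC 6E 49 6A A4 C1 66 D4.

CC 6E 49 6A A4 C1 66 D4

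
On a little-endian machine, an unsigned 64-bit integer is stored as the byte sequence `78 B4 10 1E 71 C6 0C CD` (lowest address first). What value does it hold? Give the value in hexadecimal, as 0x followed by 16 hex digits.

Little-endian: lowest address holds the least-significant byte.
Reassemble most-significant byte first: CD 0C C6 71 1E 10 B4 78 → 0xCD0CC6711E10B478.

0xCD0CC6711E10B478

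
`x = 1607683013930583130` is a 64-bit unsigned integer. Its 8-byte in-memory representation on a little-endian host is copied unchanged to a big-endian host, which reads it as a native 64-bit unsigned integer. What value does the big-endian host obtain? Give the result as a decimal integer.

1607683013930583130 in 64-bit hexadecimal is 0x164FA32EECC3045A.
Stored little-endian, the bytes at ascending addresses are 5A 04 C3 EC 2E A3 4F 16.
Read back as big-endian, the last byte is least significant, giving 0x5A04C3EC2EA34F16.
0x5A04C3EC2EA34F16 = 6486524782482509590.

6486524782482509590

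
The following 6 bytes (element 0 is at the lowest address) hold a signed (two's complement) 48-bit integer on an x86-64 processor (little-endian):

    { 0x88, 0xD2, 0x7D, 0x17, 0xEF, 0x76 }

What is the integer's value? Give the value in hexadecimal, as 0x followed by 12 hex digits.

0x76EF177DD288

Little-endian: lowest address holds the least-significant byte.
Reassemble most-significant byte first: 76 EF 17 7D D2 88 → 0x76EF177DD288.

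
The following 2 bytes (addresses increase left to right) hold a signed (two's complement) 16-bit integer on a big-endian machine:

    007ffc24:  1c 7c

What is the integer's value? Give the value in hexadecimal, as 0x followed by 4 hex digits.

Big-endian: lowest address holds the most-significant byte.
The bytes are already most-significant first: 0x1C7C.

0x1C7C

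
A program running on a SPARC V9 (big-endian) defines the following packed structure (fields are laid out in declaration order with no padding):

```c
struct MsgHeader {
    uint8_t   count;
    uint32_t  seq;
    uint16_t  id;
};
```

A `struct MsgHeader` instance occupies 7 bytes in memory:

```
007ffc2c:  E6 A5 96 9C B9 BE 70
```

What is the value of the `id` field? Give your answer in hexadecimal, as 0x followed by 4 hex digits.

0xBE70

`id` follows `count` (1 B), `seq` (4 B), so it starts at offset 1 + 4 = 5 and occupies 2 bytes.
Bytes at offsets 5..6: BE 70.
Big-endian stores the most-significant byte at the lowest address.
The bytes are already most-significant first: 0xBE70.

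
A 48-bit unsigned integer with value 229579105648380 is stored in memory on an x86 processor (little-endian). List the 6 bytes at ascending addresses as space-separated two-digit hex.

FC 3E 0A 0D CD D0

229579105648380 in hexadecimal, padded to 48 bits, is 0xD0CD0D0A3EFC.
Split into bytes (most-significant first): D0 CD 0D 0A 3E FC.
In little-endian order the low byte comes first in memory.
So at ascending addresses the bytes are FC 3E 0A 0D CD D0.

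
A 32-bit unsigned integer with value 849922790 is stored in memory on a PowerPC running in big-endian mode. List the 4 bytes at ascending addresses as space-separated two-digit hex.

32 A8 CA E6

849922790 in hexadecimal, padded to 32 bits, is 0x32A8CAE6.
Split into bytes (most-significant first): 32 A8 CA E6.
Big-endian: lowest address holds the most-significant byte.
So the memory order matches the most-significant-first order: 32 A8 CA E6.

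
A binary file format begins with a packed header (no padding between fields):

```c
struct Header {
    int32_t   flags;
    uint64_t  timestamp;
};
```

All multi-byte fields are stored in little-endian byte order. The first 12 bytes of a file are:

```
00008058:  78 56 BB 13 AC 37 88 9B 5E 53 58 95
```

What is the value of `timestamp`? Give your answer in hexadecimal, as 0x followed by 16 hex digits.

0x9558535E9B8837AC

`timestamp` follows `flags` (4 bytes), so it starts at byte offset 4 and occupies 8 bytes.
Bytes at offsets 4..11: AC 37 88 9B 5E 53 58 95.
In little-endian order the low byte comes first in memory.
Reassemble most-significant byte first: 95 58 53 5E 9B 88 37 AC → 0x9558535E9B8837AC.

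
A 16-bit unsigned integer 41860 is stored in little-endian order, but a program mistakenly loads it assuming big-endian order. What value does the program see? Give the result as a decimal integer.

33955

41860 in 16-bit hexadecimal is 0xA384.
Stored little-endian, the bytes at ascending addresses are 84 A3.
Read back as big-endian, the last byte is least significant, giving 0x84A3.
0x84A3 = 33955.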